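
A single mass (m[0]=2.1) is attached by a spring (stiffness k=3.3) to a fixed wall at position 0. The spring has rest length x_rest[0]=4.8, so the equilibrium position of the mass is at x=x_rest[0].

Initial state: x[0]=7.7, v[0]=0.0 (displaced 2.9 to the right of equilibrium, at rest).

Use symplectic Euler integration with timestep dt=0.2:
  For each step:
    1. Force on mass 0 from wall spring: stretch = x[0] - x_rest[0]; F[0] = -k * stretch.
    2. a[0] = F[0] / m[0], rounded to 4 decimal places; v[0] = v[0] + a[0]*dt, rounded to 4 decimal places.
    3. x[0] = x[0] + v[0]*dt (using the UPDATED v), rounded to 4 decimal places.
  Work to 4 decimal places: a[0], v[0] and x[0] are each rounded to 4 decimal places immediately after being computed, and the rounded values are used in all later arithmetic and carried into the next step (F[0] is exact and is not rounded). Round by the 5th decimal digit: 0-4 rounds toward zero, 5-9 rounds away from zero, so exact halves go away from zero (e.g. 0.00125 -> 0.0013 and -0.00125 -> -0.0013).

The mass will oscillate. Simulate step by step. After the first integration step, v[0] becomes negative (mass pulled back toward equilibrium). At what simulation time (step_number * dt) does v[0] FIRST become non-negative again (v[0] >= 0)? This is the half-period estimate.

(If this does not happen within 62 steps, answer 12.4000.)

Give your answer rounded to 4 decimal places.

Answer: 2.6000

Derivation:
Step 0: x=[7.7000] v=[0.0000]
Step 1: x=[7.5177] v=[-0.9114]
Step 2: x=[7.1646] v=[-1.7655]
Step 3: x=[6.6629] v=[-2.5087]
Step 4: x=[6.0441] v=[-3.0942]
Step 5: x=[5.3471] v=[-3.4852]
Step 6: x=[4.6157] v=[-3.6571]
Step 7: x=[3.8959] v=[-3.5992]
Step 8: x=[3.2329] v=[-3.3151]
Step 9: x=[2.6684] v=[-2.8226]
Step 10: x=[2.2379] v=[-2.1527]
Step 11: x=[1.9684] v=[-1.3475]
Step 12: x=[1.8769] v=[-0.4576]
Step 13: x=[1.9691] v=[0.4611]
First v>=0 after going negative at step 13, time=2.6000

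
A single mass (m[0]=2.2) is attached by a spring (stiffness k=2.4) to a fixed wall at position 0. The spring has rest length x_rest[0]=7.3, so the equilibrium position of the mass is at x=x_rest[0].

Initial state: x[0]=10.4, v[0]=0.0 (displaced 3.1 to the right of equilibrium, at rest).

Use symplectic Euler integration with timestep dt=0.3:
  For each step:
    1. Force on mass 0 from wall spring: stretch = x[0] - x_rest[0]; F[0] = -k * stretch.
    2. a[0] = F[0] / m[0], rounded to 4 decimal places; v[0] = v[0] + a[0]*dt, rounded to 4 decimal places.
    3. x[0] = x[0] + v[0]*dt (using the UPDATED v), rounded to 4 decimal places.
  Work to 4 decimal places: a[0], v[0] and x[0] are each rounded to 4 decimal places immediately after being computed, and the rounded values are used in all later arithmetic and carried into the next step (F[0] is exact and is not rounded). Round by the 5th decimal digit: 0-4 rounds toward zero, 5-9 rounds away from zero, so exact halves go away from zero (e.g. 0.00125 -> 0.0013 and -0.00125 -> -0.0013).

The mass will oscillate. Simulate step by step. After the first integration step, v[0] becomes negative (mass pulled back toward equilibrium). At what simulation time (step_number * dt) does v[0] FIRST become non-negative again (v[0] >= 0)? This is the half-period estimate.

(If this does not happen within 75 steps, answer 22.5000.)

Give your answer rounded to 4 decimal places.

Answer: 3.0000

Derivation:
Step 0: x=[10.4000] v=[0.0000]
Step 1: x=[10.0957] v=[-1.0145]
Step 2: x=[9.5169] v=[-1.9295]
Step 3: x=[8.7204] v=[-2.6550]
Step 4: x=[7.7844] v=[-3.1199]
Step 5: x=[6.8009] v=[-3.2784]
Step 6: x=[5.8664] v=[-3.1151]
Step 7: x=[5.0726] v=[-2.6459]
Step 8: x=[4.4975] v=[-1.9169]
Step 9: x=[4.1976] v=[-0.9997]
Step 10: x=[4.2023] v=[0.0156]
First v>=0 after going negative at step 10, time=3.0000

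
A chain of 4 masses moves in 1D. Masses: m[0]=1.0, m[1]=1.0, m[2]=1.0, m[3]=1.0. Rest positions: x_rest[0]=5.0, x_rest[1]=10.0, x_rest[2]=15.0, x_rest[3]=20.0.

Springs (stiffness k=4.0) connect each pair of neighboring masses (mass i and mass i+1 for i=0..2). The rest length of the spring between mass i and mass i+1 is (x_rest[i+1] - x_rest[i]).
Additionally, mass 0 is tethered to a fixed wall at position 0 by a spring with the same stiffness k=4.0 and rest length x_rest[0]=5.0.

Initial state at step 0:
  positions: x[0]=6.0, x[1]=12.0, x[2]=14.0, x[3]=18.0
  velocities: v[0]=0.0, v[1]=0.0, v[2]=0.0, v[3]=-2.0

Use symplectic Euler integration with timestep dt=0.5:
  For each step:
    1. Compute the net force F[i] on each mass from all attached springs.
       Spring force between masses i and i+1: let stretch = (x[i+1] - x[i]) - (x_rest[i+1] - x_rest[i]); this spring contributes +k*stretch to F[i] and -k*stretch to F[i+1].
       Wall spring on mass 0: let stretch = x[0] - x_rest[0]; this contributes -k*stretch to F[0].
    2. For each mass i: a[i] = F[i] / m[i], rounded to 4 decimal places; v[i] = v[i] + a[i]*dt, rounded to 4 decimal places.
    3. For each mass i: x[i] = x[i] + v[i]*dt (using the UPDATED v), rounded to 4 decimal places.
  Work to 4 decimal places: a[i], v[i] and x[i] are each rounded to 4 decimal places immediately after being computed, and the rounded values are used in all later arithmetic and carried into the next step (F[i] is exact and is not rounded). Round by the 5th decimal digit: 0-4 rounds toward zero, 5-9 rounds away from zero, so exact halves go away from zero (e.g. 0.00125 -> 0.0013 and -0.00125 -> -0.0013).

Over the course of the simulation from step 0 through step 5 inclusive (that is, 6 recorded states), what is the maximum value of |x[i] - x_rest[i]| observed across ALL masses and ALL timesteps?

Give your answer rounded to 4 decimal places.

Answer: 4.0000

Derivation:
Step 0: x=[6.0000 12.0000 14.0000 18.0000] v=[0.0000 0.0000 0.0000 -2.0000]
Step 1: x=[6.0000 8.0000 16.0000 18.0000] v=[0.0000 -8.0000 4.0000 0.0000]
Step 2: x=[2.0000 10.0000 12.0000 21.0000] v=[-8.0000 4.0000 -8.0000 6.0000]
Step 3: x=[4.0000 6.0000 15.0000 20.0000] v=[4.0000 -8.0000 6.0000 -2.0000]
Step 4: x=[4.0000 9.0000 14.0000 19.0000] v=[0.0000 6.0000 -2.0000 -2.0000]
Step 5: x=[5.0000 12.0000 13.0000 18.0000] v=[2.0000 6.0000 -2.0000 -2.0000]
Max displacement = 4.0000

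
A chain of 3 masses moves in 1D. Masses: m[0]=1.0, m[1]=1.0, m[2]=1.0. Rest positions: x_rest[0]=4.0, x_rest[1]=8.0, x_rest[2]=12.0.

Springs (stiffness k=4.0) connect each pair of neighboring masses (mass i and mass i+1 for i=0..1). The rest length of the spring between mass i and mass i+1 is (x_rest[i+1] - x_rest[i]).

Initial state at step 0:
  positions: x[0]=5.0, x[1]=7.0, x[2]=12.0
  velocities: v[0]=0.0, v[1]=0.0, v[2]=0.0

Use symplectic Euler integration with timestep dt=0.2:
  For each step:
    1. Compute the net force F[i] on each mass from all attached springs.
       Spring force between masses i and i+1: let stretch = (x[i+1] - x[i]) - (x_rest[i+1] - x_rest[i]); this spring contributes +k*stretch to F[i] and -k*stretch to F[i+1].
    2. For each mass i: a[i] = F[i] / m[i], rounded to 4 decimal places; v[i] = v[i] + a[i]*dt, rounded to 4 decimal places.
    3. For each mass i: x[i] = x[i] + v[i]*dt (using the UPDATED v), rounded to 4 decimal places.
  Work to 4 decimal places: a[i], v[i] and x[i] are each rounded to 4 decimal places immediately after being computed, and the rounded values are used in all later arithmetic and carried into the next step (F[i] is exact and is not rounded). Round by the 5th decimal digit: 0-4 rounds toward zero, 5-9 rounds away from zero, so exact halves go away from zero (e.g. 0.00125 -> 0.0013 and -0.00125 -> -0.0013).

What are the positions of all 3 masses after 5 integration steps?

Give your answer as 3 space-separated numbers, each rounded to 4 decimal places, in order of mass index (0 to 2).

Step 0: x=[5.0000 7.0000 12.0000] v=[0.0000 0.0000 0.0000]
Step 1: x=[4.6800 7.4800 11.8400] v=[-1.6000 2.4000 -0.8000]
Step 2: x=[4.1680 8.2096 11.6224] v=[-2.5600 3.6480 -1.0880]
Step 3: x=[3.6627 8.8386 11.4988] v=[-2.5267 3.1450 -0.6182]
Step 4: x=[3.3455 9.0651 11.5895] v=[-1.5860 1.1324 0.4536]
Step 5: x=[3.3034 8.7803 11.9163] v=[-0.2103 -1.4238 1.6341]

Answer: 3.3034 8.7803 11.9163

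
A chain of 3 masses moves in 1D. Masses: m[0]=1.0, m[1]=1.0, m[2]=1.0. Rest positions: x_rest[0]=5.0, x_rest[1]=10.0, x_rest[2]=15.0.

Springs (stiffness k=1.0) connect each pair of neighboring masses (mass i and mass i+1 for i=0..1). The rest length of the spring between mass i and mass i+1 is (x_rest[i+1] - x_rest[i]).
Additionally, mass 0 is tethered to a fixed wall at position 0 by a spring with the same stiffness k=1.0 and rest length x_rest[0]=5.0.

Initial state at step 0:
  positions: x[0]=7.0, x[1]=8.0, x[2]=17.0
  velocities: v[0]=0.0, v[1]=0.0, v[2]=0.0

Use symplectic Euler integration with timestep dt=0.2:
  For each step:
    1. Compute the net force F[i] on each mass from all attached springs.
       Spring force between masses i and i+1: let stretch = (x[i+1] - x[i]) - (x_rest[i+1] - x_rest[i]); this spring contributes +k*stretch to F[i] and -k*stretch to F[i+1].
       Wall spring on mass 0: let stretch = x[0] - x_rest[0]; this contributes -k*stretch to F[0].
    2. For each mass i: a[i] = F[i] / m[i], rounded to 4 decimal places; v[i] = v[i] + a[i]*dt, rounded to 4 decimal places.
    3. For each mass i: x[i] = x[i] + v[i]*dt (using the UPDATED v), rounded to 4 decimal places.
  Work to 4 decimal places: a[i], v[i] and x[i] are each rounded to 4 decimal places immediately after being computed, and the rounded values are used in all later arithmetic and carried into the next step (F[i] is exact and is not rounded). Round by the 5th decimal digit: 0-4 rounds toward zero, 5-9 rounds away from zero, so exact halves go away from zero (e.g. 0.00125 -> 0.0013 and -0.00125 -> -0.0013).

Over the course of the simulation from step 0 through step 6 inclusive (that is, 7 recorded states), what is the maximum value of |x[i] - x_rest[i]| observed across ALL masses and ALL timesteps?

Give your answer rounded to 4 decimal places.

Step 0: x=[7.0000 8.0000 17.0000] v=[0.0000 0.0000 0.0000]
Step 1: x=[6.7600 8.3200 16.8400] v=[-1.2000 1.6000 -0.8000]
Step 2: x=[6.3120 8.9184 16.5392] v=[-2.2400 2.9920 -1.5040]
Step 3: x=[5.7158 9.7174 16.1336] v=[-2.9811 3.9949 -2.0282]
Step 4: x=[5.0510 10.6130 15.6713] v=[-3.3239 4.4778 -2.3114]
Step 5: x=[4.4067 11.4884 15.2067] v=[-3.2217 4.3771 -2.3231]
Step 6: x=[3.8694 12.2293 14.7933] v=[-2.6867 3.7044 -2.0668]
Max displacement = 2.2293

Answer: 2.2293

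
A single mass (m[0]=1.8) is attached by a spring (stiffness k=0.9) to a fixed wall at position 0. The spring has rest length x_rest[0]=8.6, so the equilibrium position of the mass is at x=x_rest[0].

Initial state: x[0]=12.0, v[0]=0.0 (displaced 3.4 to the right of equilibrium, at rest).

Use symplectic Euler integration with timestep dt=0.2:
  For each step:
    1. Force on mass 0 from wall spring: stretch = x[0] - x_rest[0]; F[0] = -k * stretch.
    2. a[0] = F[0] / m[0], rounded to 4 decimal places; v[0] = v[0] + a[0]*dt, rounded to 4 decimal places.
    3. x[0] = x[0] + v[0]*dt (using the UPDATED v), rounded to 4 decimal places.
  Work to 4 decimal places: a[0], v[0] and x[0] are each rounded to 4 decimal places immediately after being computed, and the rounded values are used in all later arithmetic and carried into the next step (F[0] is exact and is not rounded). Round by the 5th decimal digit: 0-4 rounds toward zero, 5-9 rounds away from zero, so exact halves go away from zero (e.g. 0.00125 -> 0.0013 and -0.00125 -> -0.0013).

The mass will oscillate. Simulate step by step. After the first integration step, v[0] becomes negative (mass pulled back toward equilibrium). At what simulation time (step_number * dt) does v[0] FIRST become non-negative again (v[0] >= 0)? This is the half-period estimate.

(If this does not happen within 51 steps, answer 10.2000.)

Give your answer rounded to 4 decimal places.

Answer: 4.6000

Derivation:
Step 0: x=[12.0000] v=[0.0000]
Step 1: x=[11.9320] v=[-0.3400]
Step 2: x=[11.7974] v=[-0.6732]
Step 3: x=[11.5988] v=[-0.9929]
Step 4: x=[11.3402] v=[-1.2928]
Step 5: x=[11.0268] v=[-1.5668]
Step 6: x=[10.6649] v=[-1.8095]
Step 7: x=[10.2617] v=[-2.0160]
Step 8: x=[9.8253] v=[-2.1822]
Step 9: x=[9.3644] v=[-2.3047]
Step 10: x=[8.8882] v=[-2.3811]
Step 11: x=[8.4062] v=[-2.4099]
Step 12: x=[7.9281] v=[-2.3905]
Step 13: x=[7.4634] v=[-2.3233]
Step 14: x=[7.0215] v=[-2.2096]
Step 15: x=[6.6112] v=[-2.0517]
Step 16: x=[6.2406] v=[-1.8528]
Step 17: x=[5.9172] v=[-1.6169]
Step 18: x=[5.6475] v=[-1.3486]
Step 19: x=[5.4368] v=[-1.0533]
Step 20: x=[5.2894] v=[-0.7370]
Step 21: x=[5.2082] v=[-0.4059]
Step 22: x=[5.1949] v=[-0.0667]
Step 23: x=[5.2497] v=[0.2738]
First v>=0 after going negative at step 23, time=4.6000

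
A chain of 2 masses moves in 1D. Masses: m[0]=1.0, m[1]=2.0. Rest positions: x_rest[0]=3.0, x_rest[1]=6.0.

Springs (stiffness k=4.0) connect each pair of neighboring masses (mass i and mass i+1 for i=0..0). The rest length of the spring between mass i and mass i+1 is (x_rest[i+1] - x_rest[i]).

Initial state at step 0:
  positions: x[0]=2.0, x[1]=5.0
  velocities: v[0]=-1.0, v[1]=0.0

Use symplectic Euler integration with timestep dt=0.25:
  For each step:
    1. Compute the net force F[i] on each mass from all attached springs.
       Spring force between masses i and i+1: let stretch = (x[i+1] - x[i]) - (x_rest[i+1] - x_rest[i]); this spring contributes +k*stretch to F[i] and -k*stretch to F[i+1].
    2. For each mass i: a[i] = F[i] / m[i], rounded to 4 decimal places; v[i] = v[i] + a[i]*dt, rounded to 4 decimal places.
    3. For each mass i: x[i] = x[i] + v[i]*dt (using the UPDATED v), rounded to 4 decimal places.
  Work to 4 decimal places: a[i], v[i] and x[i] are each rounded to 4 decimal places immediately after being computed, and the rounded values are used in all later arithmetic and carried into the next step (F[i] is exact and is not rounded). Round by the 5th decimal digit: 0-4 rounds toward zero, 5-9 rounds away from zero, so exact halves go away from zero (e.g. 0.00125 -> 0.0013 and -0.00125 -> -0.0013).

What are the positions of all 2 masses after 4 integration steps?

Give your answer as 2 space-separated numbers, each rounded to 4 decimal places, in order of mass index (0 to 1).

Step 0: x=[2.0000 5.0000] v=[-1.0000 0.0000]
Step 1: x=[1.7500 5.0000] v=[-1.0000 0.0000]
Step 2: x=[1.5625 4.9688] v=[-0.7500 -0.1250]
Step 3: x=[1.4766 4.8868] v=[-0.3437 -0.3282]
Step 4: x=[1.4932 4.7535] v=[0.0665 -0.5333]

Answer: 1.4932 4.7535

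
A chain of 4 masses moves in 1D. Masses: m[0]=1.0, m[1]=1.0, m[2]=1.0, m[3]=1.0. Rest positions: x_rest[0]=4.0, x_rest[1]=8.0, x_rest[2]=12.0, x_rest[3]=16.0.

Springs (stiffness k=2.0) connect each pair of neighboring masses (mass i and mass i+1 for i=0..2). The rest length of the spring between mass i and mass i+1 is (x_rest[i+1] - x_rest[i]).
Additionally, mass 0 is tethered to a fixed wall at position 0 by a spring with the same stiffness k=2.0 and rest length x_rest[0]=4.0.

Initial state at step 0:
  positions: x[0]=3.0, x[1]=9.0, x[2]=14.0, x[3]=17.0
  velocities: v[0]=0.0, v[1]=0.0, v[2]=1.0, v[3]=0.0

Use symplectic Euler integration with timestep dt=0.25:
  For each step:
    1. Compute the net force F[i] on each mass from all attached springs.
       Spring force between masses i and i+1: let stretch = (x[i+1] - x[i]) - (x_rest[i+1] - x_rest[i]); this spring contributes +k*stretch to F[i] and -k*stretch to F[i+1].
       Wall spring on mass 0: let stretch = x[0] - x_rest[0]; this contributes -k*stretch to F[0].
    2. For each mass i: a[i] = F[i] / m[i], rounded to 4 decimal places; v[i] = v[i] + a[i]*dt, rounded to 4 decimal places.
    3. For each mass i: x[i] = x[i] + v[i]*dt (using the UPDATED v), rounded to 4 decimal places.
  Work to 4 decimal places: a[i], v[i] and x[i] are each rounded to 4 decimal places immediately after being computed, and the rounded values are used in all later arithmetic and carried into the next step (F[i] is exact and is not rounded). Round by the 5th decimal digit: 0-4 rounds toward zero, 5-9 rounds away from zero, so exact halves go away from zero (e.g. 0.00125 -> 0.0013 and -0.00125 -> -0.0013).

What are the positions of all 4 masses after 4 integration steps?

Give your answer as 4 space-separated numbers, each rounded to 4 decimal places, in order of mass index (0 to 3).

Answer: 5.3518 8.5628 12.8379 17.8855

Derivation:
Step 0: x=[3.0000 9.0000 14.0000 17.0000] v=[0.0000 0.0000 1.0000 0.0000]
Step 1: x=[3.3750 8.8750 14.0000 17.1250] v=[1.5000 -0.5000 0.0000 0.5000]
Step 2: x=[4.0156 8.7031 13.7500 17.3594] v=[2.5625 -0.6875 -1.0000 0.9375]
Step 3: x=[4.7402 8.5762 13.3203 17.6426] v=[2.8985 -0.5078 -1.7188 1.1328]
Step 4: x=[5.3518 8.5628 12.8379 17.8855] v=[2.4464 -0.0538 -1.9297 0.9717]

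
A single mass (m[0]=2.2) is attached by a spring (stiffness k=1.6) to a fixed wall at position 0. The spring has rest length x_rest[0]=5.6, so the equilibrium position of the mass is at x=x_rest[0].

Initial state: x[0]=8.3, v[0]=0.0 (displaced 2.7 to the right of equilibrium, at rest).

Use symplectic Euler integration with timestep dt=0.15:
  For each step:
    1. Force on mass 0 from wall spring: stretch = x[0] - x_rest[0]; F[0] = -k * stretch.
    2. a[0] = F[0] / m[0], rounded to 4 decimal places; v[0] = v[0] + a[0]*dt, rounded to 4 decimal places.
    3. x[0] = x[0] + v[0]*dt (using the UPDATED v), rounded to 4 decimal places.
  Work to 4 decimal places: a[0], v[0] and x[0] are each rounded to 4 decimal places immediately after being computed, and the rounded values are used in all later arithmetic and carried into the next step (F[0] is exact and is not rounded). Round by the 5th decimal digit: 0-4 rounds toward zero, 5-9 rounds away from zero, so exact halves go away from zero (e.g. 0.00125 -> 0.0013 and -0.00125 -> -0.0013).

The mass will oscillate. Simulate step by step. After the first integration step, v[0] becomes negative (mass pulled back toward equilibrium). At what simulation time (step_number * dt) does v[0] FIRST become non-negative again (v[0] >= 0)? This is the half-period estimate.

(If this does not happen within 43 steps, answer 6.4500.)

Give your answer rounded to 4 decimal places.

Step 0: x=[8.3000] v=[0.0000]
Step 1: x=[8.2558] v=[-0.2945]
Step 2: x=[8.1682] v=[-0.5842]
Step 3: x=[8.0385] v=[-0.8644]
Step 4: x=[7.8689] v=[-1.1304]
Step 5: x=[7.6622] v=[-1.3779]
Step 6: x=[7.4218] v=[-1.6029]
Step 7: x=[7.1516] v=[-1.8016]
Step 8: x=[6.8560] v=[-1.9709]
Step 9: x=[6.5398] v=[-2.1079]
Step 10: x=[6.2082] v=[-2.2104]
Step 11: x=[5.8667] v=[-2.2767]
Step 12: x=[5.5208] v=[-2.3058]
Step 13: x=[5.1762] v=[-2.2972]
Step 14: x=[4.8386] v=[-2.2510]
Step 15: x=[4.5134] v=[-2.1679]
Step 16: x=[4.2060] v=[-2.0494]
Step 17: x=[3.9214] v=[-1.8973]
Step 18: x=[3.6643] v=[-1.7142]
Step 19: x=[3.4389] v=[-1.5030]
Step 20: x=[3.2488] v=[-1.2672]
Step 21: x=[3.0972] v=[-1.0107]
Step 22: x=[2.9865] v=[-0.7377]
Step 23: x=[2.9186] v=[-0.4526]
Step 24: x=[2.8946] v=[-0.1601]
Step 25: x=[2.9149] v=[0.1350]
First v>=0 after going negative at step 25, time=3.7500

Answer: 3.7500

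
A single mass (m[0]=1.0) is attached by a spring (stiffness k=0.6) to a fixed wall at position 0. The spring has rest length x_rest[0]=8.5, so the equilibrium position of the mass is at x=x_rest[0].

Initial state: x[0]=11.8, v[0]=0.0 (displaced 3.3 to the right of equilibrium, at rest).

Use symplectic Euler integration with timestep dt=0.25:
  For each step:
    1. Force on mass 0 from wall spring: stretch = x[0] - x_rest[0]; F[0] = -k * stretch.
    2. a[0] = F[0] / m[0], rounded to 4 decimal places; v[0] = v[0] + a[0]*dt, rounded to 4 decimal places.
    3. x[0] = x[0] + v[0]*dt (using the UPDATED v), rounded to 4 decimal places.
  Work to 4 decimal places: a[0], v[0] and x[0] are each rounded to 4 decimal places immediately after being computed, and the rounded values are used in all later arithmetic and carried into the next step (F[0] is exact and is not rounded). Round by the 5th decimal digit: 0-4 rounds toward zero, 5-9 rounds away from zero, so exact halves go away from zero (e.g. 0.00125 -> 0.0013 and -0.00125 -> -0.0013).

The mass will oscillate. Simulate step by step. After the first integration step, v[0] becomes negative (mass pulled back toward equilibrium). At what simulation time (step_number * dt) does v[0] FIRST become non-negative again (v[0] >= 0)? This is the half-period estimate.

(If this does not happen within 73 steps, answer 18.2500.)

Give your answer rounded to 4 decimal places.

Step 0: x=[11.8000] v=[0.0000]
Step 1: x=[11.6763] v=[-0.4950]
Step 2: x=[11.4334] v=[-0.9715]
Step 3: x=[11.0805] v=[-1.4115]
Step 4: x=[10.6309] v=[-1.7986]
Step 5: x=[10.1014] v=[-2.1182]
Step 6: x=[9.5118] v=[-2.3584]
Step 7: x=[8.8843] v=[-2.5102]
Step 8: x=[8.2423] v=[-2.5679]
Step 9: x=[7.6100] v=[-2.5293]
Step 10: x=[7.0111] v=[-2.3958]
Step 11: x=[6.4680] v=[-2.1725]
Step 12: x=[6.0011] v=[-1.8677]
Step 13: x=[5.6279] v=[-1.4929]
Step 14: x=[5.3624] v=[-1.0621]
Step 15: x=[5.2145] v=[-0.5915]
Step 16: x=[5.1898] v=[-0.0987]
Step 17: x=[5.2893] v=[0.3978]
First v>=0 after going negative at step 17, time=4.2500

Answer: 4.2500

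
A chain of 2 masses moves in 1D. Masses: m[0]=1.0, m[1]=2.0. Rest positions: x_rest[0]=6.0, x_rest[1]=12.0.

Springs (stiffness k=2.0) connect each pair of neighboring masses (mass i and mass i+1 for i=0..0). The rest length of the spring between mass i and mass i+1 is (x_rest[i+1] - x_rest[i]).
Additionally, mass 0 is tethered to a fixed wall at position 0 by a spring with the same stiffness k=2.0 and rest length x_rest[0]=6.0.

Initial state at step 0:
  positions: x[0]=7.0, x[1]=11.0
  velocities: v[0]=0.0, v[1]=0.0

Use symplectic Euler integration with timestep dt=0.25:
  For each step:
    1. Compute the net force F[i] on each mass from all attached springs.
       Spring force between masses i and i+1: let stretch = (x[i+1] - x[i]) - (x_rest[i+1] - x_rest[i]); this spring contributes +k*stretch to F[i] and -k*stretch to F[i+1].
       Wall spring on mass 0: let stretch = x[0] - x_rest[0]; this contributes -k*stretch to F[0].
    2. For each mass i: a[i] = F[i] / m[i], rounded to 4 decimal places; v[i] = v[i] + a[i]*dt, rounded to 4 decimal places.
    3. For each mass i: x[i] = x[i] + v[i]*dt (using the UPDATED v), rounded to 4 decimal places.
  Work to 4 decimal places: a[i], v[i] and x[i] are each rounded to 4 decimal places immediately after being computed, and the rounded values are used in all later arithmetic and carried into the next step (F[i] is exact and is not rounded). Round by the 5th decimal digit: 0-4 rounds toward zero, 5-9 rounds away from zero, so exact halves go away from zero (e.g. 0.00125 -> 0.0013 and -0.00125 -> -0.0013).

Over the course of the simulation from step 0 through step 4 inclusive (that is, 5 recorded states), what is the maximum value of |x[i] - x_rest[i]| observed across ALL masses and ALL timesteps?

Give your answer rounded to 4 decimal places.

Answer: 1.3191

Derivation:
Step 0: x=[7.0000 11.0000] v=[0.0000 0.0000]
Step 1: x=[6.6250 11.1250] v=[-1.5000 0.5000]
Step 2: x=[5.9844 11.3438] v=[-2.5625 0.8750]
Step 3: x=[5.2657 11.6026] v=[-2.8750 1.0352]
Step 4: x=[4.6809 11.8404] v=[-2.3394 0.9510]
Max displacement = 1.3191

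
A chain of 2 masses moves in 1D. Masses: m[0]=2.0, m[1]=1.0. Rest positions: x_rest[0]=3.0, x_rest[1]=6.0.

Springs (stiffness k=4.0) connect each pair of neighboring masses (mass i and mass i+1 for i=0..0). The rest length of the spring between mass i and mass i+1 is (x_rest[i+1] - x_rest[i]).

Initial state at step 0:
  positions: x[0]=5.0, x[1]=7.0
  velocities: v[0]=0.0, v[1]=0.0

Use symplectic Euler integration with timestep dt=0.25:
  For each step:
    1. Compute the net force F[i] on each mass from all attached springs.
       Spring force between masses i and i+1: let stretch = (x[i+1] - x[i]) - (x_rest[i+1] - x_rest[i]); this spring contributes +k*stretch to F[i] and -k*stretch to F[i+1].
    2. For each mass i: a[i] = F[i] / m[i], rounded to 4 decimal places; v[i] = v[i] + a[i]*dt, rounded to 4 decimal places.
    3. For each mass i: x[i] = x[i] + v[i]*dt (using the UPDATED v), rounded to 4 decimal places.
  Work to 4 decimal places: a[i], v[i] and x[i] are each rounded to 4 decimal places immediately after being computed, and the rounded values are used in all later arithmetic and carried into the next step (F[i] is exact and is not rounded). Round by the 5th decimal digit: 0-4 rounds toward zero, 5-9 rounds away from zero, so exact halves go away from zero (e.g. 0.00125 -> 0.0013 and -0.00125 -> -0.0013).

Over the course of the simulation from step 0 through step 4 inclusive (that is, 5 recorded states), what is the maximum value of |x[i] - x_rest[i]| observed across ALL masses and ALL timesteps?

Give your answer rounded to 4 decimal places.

Step 0: x=[5.0000 7.0000] v=[0.0000 0.0000]
Step 1: x=[4.8750 7.2500] v=[-0.5000 1.0000]
Step 2: x=[4.6719 7.6563] v=[-0.8125 1.6250]
Step 3: x=[4.4668 8.0665] v=[-0.8203 1.6406]
Step 4: x=[4.3367 8.3267] v=[-0.5205 1.0409]
Max displacement = 2.3267

Answer: 2.3267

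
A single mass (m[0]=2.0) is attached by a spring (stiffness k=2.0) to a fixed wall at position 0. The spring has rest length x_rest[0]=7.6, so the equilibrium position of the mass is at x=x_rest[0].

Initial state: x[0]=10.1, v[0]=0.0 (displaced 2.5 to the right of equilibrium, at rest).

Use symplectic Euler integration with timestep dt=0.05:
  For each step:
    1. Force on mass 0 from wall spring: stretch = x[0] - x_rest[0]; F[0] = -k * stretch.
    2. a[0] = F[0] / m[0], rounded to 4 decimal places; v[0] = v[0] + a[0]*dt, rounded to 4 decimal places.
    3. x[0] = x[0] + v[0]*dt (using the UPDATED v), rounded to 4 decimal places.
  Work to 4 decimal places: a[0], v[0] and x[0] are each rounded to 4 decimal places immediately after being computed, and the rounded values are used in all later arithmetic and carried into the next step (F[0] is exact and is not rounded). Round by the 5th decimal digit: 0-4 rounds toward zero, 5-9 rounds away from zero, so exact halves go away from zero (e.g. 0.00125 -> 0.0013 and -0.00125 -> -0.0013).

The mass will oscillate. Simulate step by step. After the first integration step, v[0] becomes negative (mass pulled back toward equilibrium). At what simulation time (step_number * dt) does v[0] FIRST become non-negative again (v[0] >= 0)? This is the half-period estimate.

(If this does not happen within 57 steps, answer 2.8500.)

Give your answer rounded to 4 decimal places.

Answer: 2.8500

Derivation:
Step 0: x=[10.1000] v=[0.0000]
Step 1: x=[10.0938] v=[-0.1250]
Step 2: x=[10.0813] v=[-0.2497]
Step 3: x=[10.0626] v=[-0.3738]
Step 4: x=[10.0378] v=[-0.4969]
Step 5: x=[10.0069] v=[-0.6188]
Step 6: x=[9.9699] v=[-0.7391]
Step 7: x=[9.9270] v=[-0.8576]
Step 8: x=[9.8783] v=[-0.9740]
Step 9: x=[9.8239] v=[-1.0879]
Step 10: x=[9.7639] v=[-1.1991]
Step 11: x=[9.6985] v=[-1.3073]
Step 12: x=[9.6279] v=[-1.4122]
Step 13: x=[9.5522] v=[-1.5136]
Step 14: x=[9.4716] v=[-1.6112]
Step 15: x=[9.3864] v=[-1.7048]
Step 16: x=[9.2967] v=[-1.7941]
Step 17: x=[9.2028] v=[-1.8789]
Step 18: x=[9.1049] v=[-1.9590]
Step 19: x=[9.0032] v=[-2.0342]
Step 20: x=[8.8980] v=[-2.1044]
Step 21: x=[8.7895] v=[-2.1693]
Step 22: x=[8.6781] v=[-2.2288]
Step 23: x=[8.5640] v=[-2.2827]
Step 24: x=[8.4475] v=[-2.3309]
Step 25: x=[8.3288] v=[-2.3733]
Step 26: x=[8.2083] v=[-2.4097]
Step 27: x=[8.0863] v=[-2.4401]
Step 28: x=[7.9631] v=[-2.4644]
Step 29: x=[7.8390] v=[-2.4826]
Step 30: x=[7.7143] v=[-2.4946]
Step 31: x=[7.5893] v=[-2.5003]
Step 32: x=[7.4643] v=[-2.4998]
Step 33: x=[7.3397] v=[-2.4930]
Step 34: x=[7.2157] v=[-2.4800]
Step 35: x=[7.0927] v=[-2.4608]
Step 36: x=[6.9709] v=[-2.4354]
Step 37: x=[6.8507] v=[-2.4039]
Step 38: x=[6.7324] v=[-2.3664]
Step 39: x=[6.6163] v=[-2.3230]
Step 40: x=[6.5026] v=[-2.2738]
Step 41: x=[6.3917] v=[-2.2189]
Step 42: x=[6.2838] v=[-2.1585]
Step 43: x=[6.1792] v=[-2.0927]
Step 44: x=[6.0781] v=[-2.0217]
Step 45: x=[5.9808] v=[-1.9456]
Step 46: x=[5.8876] v=[-1.8646]
Step 47: x=[5.7987] v=[-1.7790]
Step 48: x=[5.7143] v=[-1.6889]
Step 49: x=[5.6346] v=[-1.5946]
Step 50: x=[5.5598] v=[-1.4963]
Step 51: x=[5.4901] v=[-1.3943]
Step 52: x=[5.4257] v=[-1.2888]
Step 53: x=[5.3667] v=[-1.1801]
Step 54: x=[5.3133] v=[-1.0684]
Step 55: x=[5.2656] v=[-0.9541]
Step 56: x=[5.2237] v=[-0.8374]
Step 57: x=[5.1878] v=[-0.7186]
v[0] did not become non-negative within 57 steps; using fallback time=2.8500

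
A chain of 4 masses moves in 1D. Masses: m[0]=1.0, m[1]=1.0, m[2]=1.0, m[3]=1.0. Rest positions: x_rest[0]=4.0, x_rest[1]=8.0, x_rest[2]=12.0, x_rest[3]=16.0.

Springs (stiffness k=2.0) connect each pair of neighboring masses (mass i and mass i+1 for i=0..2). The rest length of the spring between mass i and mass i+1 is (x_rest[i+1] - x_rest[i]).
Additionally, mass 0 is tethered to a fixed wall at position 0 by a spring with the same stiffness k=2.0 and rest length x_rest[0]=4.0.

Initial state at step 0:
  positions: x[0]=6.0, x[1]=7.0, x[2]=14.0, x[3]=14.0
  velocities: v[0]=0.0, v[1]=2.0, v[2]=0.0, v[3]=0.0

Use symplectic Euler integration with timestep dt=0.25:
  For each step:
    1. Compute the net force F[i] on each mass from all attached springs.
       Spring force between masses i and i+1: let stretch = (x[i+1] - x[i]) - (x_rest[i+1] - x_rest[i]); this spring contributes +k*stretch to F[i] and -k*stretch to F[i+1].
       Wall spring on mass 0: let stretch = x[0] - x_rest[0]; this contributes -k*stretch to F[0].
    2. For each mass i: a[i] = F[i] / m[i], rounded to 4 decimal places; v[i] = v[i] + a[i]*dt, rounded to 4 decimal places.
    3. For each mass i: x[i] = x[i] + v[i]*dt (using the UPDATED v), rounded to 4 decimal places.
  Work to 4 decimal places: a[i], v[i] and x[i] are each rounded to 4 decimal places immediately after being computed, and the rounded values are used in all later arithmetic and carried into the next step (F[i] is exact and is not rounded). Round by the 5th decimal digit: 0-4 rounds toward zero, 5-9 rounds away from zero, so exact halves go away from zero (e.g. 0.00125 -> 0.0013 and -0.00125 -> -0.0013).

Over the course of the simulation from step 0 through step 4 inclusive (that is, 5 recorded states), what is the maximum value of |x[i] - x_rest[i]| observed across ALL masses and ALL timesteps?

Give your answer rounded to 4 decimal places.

Step 0: x=[6.0000 7.0000 14.0000 14.0000] v=[0.0000 2.0000 0.0000 0.0000]
Step 1: x=[5.3750 8.2500 13.1250 14.5000] v=[-2.5000 5.0000 -3.5000 2.0000]
Step 2: x=[4.4375 9.7500 11.8125 15.3281] v=[-3.7500 6.0000 -5.2500 3.3125]
Step 3: x=[3.6094 10.8438 10.6816 16.2168] v=[-3.3125 4.3750 -4.5235 3.5547]
Step 4: x=[3.2344 11.0130 10.2629 16.9136] v=[-1.5000 0.6767 -1.6748 2.7871]
Max displacement = 3.0130

Answer: 3.0130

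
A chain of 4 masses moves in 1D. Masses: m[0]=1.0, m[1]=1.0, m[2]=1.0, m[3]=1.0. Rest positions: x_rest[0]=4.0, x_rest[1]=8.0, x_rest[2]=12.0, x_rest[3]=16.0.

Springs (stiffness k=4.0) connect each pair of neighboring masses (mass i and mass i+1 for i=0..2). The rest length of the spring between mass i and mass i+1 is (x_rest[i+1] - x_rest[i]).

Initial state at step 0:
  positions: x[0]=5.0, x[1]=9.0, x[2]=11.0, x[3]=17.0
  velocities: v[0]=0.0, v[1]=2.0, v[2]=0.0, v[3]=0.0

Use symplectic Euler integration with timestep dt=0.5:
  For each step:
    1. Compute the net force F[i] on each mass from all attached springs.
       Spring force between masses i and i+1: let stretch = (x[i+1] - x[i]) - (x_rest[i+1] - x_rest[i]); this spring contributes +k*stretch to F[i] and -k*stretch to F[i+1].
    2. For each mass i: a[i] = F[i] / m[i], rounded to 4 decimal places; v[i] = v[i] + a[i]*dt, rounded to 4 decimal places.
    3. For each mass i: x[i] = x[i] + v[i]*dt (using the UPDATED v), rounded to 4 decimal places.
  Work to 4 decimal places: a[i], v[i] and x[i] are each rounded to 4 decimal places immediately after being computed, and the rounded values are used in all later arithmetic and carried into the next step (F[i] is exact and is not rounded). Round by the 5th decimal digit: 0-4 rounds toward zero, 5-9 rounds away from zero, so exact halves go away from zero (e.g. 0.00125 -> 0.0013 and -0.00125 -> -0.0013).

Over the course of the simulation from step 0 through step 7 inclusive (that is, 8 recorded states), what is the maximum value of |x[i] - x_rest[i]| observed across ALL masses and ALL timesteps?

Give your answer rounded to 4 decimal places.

Step 0: x=[5.0000 9.0000 11.0000 17.0000] v=[0.0000 2.0000 0.0000 0.0000]
Step 1: x=[5.0000 8.0000 15.0000 15.0000] v=[0.0000 -2.0000 8.0000 -4.0000]
Step 2: x=[4.0000 11.0000 12.0000 17.0000] v=[-2.0000 6.0000 -6.0000 4.0000]
Step 3: x=[6.0000 8.0000 13.0000 18.0000] v=[4.0000 -6.0000 2.0000 2.0000]
Step 4: x=[6.0000 8.0000 14.0000 18.0000] v=[0.0000 0.0000 2.0000 0.0000]
Step 5: x=[4.0000 12.0000 13.0000 18.0000] v=[-4.0000 8.0000 -2.0000 0.0000]
Step 6: x=[6.0000 9.0000 16.0000 17.0000] v=[4.0000 -6.0000 6.0000 -2.0000]
Step 7: x=[7.0000 10.0000 13.0000 19.0000] v=[2.0000 2.0000 -6.0000 4.0000]
Max displacement = 4.0000

Answer: 4.0000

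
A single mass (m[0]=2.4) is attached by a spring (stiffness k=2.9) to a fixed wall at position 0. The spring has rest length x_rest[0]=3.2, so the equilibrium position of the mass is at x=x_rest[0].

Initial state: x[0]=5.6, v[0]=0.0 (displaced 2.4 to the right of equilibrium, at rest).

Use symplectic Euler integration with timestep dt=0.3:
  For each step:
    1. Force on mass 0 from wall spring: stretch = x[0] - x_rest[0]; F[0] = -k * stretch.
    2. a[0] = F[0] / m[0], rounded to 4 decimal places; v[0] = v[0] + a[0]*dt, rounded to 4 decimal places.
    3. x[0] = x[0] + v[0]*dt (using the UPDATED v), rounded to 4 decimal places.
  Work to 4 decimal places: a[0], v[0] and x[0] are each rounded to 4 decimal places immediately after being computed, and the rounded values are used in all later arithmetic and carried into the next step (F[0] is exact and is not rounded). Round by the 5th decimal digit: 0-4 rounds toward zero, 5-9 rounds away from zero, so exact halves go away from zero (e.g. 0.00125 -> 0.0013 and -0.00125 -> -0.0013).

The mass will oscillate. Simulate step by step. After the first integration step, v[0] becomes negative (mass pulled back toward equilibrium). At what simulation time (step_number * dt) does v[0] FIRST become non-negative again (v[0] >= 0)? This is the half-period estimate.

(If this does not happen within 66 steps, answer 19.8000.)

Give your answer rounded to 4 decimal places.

Answer: 3.0000

Derivation:
Step 0: x=[5.6000] v=[0.0000]
Step 1: x=[5.3390] v=[-0.8700]
Step 2: x=[4.8454] v=[-1.6454]
Step 3: x=[4.1728] v=[-2.2419]
Step 4: x=[3.3944] v=[-2.5946]
Step 5: x=[2.5949] v=[-2.6651]
Step 6: x=[1.8612] v=[-2.4457]
Step 7: x=[1.2731] v=[-1.9604]
Step 8: x=[0.8945] v=[-1.2619]
Step 9: x=[0.7666] v=[-0.4262]
Step 10: x=[0.9034] v=[0.4559]
First v>=0 after going negative at step 10, time=3.0000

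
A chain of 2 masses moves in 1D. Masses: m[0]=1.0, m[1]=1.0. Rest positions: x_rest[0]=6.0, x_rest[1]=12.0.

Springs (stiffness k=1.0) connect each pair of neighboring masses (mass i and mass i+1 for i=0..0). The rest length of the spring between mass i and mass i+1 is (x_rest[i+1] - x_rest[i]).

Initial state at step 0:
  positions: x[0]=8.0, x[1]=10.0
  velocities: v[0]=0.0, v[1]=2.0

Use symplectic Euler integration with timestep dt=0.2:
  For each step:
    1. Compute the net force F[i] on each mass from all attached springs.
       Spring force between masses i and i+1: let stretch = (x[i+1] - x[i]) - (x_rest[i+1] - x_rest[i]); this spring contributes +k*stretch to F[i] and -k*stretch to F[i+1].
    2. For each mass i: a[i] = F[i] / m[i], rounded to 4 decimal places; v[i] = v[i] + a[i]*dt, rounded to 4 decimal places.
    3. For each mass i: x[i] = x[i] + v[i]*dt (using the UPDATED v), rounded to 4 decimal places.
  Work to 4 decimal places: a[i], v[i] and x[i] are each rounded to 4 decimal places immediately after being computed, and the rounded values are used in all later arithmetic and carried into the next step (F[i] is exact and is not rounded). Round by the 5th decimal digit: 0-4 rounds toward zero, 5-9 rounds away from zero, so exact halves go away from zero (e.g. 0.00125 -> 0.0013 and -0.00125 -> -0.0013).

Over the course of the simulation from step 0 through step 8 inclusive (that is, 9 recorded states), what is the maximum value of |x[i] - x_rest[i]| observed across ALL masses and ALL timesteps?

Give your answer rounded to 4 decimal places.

Step 0: x=[8.0000 10.0000] v=[0.0000 2.0000]
Step 1: x=[7.8400 10.5600] v=[-0.8000 2.8000]
Step 2: x=[7.5488 11.2512] v=[-1.4560 3.4560]
Step 3: x=[7.1657 12.0343] v=[-1.9155 3.9155]
Step 4: x=[6.7373 12.8627] v=[-2.1418 4.1418]
Step 5: x=[6.3140 13.6860] v=[-2.1167 4.1167]
Step 6: x=[5.9455 14.4545] v=[-1.8423 3.8423]
Step 7: x=[5.6774 15.1226] v=[-1.3405 3.3405]
Step 8: x=[5.5471 15.6529] v=[-0.6515 2.6515]
Max displacement = 3.6529

Answer: 3.6529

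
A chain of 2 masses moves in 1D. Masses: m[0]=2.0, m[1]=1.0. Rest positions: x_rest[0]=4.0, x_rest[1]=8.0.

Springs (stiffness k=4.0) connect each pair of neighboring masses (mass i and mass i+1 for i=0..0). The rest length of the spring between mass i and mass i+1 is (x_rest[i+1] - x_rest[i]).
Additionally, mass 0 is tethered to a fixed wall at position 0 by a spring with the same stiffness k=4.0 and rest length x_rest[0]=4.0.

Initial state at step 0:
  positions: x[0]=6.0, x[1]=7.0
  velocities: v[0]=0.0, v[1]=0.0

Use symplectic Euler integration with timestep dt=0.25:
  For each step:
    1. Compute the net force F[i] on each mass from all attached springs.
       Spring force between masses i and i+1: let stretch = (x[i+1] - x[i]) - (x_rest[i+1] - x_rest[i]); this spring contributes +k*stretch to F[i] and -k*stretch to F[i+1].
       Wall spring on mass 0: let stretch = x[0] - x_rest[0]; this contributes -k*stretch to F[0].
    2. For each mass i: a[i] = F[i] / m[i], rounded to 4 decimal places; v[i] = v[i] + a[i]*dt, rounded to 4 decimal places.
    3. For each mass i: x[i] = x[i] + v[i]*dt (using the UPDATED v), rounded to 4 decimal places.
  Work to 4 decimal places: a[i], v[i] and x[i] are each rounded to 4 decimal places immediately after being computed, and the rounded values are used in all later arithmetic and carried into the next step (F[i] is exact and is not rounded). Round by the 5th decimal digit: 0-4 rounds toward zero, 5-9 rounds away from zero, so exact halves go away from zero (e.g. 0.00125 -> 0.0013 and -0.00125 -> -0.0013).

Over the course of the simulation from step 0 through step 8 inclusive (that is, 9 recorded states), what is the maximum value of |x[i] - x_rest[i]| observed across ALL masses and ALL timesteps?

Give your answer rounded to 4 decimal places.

Step 0: x=[6.0000 7.0000] v=[0.0000 0.0000]
Step 1: x=[5.3750 7.7500] v=[-2.5000 3.0000]
Step 2: x=[4.3750 8.9063] v=[-4.0000 4.6250]
Step 3: x=[3.3945 9.9297] v=[-3.9219 4.0937]
Step 4: x=[2.8066 10.3193] v=[-2.3516 1.5585]
Step 5: x=[2.8070 9.8308] v=[0.0015 -1.9542]
Step 6: x=[3.3345 8.5863] v=[2.1099 -4.9780]
Step 7: x=[4.1017 7.0289] v=[3.0686 -6.2298]
Step 8: x=[4.7221 5.7397] v=[2.4814 -5.1570]
Max displacement = 2.3193

Answer: 2.3193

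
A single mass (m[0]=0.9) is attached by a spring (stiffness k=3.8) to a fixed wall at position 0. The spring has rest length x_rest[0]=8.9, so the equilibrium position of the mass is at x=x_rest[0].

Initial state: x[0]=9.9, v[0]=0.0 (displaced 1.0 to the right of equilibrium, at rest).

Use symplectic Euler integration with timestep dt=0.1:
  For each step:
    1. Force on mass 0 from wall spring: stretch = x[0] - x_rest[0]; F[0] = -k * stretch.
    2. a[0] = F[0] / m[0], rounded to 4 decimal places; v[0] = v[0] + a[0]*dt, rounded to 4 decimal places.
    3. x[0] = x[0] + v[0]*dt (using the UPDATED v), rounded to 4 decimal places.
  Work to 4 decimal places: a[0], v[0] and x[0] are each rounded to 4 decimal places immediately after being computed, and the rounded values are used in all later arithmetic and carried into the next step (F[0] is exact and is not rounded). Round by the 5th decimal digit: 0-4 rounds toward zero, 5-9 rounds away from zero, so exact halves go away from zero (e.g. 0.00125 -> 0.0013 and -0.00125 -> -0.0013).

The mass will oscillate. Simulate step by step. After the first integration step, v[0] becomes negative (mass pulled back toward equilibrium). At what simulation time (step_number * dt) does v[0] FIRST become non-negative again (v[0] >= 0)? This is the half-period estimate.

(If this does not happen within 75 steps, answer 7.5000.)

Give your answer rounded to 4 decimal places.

Step 0: x=[9.9000] v=[0.0000]
Step 1: x=[9.8578] v=[-0.4222]
Step 2: x=[9.7751] v=[-0.8266]
Step 3: x=[9.6555] v=[-1.1961]
Step 4: x=[9.5040] v=[-1.5151]
Step 5: x=[9.3270] v=[-1.7701]
Step 6: x=[9.1320] v=[-1.9504]
Step 7: x=[8.9272] v=[-2.0484]
Step 8: x=[8.7212] v=[-2.0599]
Step 9: x=[8.5228] v=[-1.9844]
Step 10: x=[8.3403] v=[-1.8251]
Step 11: x=[8.1814] v=[-1.5888]
Step 12: x=[8.0529] v=[-1.2854]
Step 13: x=[7.9601] v=[-0.9277]
Step 14: x=[7.9070] v=[-0.5309]
Step 15: x=[7.8958] v=[-0.1116]
Step 16: x=[7.9270] v=[0.3124]
First v>=0 after going negative at step 16, time=1.6000

Answer: 1.6000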